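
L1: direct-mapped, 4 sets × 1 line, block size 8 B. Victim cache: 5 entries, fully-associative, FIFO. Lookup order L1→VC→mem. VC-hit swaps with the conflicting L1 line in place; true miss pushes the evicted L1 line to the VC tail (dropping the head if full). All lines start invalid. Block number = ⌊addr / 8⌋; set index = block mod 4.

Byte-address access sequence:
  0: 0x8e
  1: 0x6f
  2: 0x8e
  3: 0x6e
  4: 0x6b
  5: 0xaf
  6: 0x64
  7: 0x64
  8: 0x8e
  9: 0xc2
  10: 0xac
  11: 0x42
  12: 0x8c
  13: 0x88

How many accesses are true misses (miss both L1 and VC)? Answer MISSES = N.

0: 0x8e (blk 17, set 1) → MISS  vc=[]
1: 0x6f (blk 13, set 1) → MISS  vc=[17]
2: 0x8e (blk 17, set 1) → VC-HIT  vc=[13]
3: 0x6e (blk 13, set 1) → VC-HIT  vc=[17]
4: 0x6b (blk 13, set 1) → L1-HIT  vc=[17]
5: 0xaf (blk 21, set 1) → MISS  vc=[17, 13]
6: 0x64 (blk 12, set 0) → MISS  vc=[17, 13]
7: 0x64 (blk 12, set 0) → L1-HIT  vc=[17, 13]
8: 0x8e (blk 17, set 1) → VC-HIT  vc=[21, 13]
9: 0xc2 (blk 24, set 0) → MISS  vc=[21, 13, 12]
10: 0xac (blk 21, set 1) → VC-HIT  vc=[17, 13, 12]
11: 0x42 (blk 8, set 0) → MISS  vc=[17, 13, 12, 24]
12: 0x8c (blk 17, set 1) → VC-HIT  vc=[21, 13, 12, 24]
13: 0x88 (blk 17, set 1) → L1-HIT  vc=[21, 13, 12, 24]

MISSES = 6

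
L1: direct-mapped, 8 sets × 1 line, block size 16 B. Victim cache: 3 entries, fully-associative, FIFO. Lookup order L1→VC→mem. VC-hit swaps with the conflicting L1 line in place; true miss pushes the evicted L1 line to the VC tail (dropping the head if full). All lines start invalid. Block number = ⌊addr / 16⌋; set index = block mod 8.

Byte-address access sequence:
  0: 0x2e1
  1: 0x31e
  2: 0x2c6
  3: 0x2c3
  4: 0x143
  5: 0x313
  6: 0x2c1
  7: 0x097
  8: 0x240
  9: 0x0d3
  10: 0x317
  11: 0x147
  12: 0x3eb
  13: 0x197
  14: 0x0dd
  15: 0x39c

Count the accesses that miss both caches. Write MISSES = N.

MISSES = 10

0: 0x2e1 (blk 46, set 6) → MISS  vc=[]
1: 0x31e (blk 49, set 1) → MISS  vc=[]
2: 0x2c6 (blk 44, set 4) → MISS  vc=[]
3: 0x2c3 (blk 44, set 4) → L1-HIT  vc=[]
4: 0x143 (blk 20, set 4) → MISS  vc=[44]
5: 0x313 (blk 49, set 1) → L1-HIT  vc=[44]
6: 0x2c1 (blk 44, set 4) → VC-HIT  vc=[20]
7: 0x97 (blk 9, set 1) → MISS  vc=[20, 49]
8: 0x240 (blk 36, set 4) → MISS  vc=[20, 49, 44]
9: 0xd3 (blk 13, set 5) → MISS  vc=[20, 49, 44]
10: 0x317 (blk 49, set 1) → VC-HIT  vc=[20, 9, 44]
11: 0x147 (blk 20, set 4) → VC-HIT  vc=[36, 9, 44]
12: 0x3eb (blk 62, set 6) → MISS  vc=[9, 44, 46]
13: 0x197 (blk 25, set 1) → MISS  vc=[44, 46, 49]
14: 0xdd (blk 13, set 5) → L1-HIT  vc=[44, 46, 49]
15: 0x39c (blk 57, set 1) → MISS  vc=[46, 49, 25]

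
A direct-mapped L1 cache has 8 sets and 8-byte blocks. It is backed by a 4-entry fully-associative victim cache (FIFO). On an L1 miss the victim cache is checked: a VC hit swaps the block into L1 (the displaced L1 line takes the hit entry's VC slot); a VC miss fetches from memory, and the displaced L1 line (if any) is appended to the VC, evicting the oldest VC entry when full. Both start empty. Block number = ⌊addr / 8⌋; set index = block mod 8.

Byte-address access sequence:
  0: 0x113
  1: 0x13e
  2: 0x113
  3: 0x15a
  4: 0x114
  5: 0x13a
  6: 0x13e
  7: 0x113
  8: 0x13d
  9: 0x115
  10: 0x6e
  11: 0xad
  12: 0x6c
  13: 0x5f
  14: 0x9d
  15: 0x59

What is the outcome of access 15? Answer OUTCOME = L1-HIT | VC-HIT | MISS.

0: 0x113 (blk 34, set 2) → MISS  vc=[]
1: 0x13e (blk 39, set 7) → MISS  vc=[]
2: 0x113 (blk 34, set 2) → L1-HIT  vc=[]
3: 0x15a (blk 43, set 3) → MISS  vc=[]
4: 0x114 (blk 34, set 2) → L1-HIT  vc=[]
5: 0x13a (blk 39, set 7) → L1-HIT  vc=[]
6: 0x13e (blk 39, set 7) → L1-HIT  vc=[]
7: 0x113 (blk 34, set 2) → L1-HIT  vc=[]
8: 0x13d (blk 39, set 7) → L1-HIT  vc=[]
9: 0x115 (blk 34, set 2) → L1-HIT  vc=[]
10: 0x6e (blk 13, set 5) → MISS  vc=[]
11: 0xad (blk 21, set 5) → MISS  vc=[13]
12: 0x6c (blk 13, set 5) → VC-HIT  vc=[21]
13: 0x5f (blk 11, set 3) → MISS  vc=[21, 43]
14: 0x9d (blk 19, set 3) → MISS  vc=[21, 43, 11]
15: 0x59 (blk 11, set 3) → VC-HIT  vc=[21, 43, 19]

OUTCOME = VC-HIT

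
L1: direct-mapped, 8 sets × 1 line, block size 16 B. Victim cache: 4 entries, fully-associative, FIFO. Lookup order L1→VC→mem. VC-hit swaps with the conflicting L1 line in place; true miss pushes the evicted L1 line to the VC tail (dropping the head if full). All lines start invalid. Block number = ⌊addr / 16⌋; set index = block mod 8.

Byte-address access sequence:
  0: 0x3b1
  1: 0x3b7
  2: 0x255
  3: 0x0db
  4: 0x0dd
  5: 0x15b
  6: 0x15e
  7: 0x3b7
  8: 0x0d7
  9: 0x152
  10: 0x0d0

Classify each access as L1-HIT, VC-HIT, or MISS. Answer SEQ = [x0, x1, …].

SEQ = [MISS, L1-HIT, MISS, MISS, L1-HIT, MISS, L1-HIT, L1-HIT, VC-HIT, VC-HIT, VC-HIT]

  [0] addr=0x3b1 blk=59 s=3: MISS | VC []
  [1] addr=0x3b7 blk=59 s=3: L1-HIT | VC []
  [2] addr=0x255 blk=37 s=5: MISS | VC []
  [3] addr=0xdb blk=13 s=5: MISS | VC [37]
  [4] addr=0xdd blk=13 s=5: L1-HIT | VC [37]
  [5] addr=0x15b blk=21 s=5: MISS | VC [37, 13]
  [6] addr=0x15e blk=21 s=5: L1-HIT | VC [37, 13]
  [7] addr=0x3b7 blk=59 s=3: L1-HIT | VC [37, 13]
  [8] addr=0xd7 blk=13 s=5: VC-HIT | VC [37, 21]
  [9] addr=0x152 blk=21 s=5: VC-HIT | VC [37, 13]
  [10] addr=0xd0 blk=13 s=5: VC-HIT | VC [37, 21]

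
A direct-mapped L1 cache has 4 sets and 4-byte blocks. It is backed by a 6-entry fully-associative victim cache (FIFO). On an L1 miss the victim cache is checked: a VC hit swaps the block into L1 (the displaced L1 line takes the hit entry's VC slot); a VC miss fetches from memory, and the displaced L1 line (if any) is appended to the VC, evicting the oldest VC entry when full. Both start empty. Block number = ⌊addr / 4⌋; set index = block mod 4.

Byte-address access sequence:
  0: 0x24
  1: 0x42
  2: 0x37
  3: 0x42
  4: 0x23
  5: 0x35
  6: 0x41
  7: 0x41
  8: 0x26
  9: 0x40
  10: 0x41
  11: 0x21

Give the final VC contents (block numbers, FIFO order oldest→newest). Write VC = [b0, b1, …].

VC = [13, 16]

#0 0x24→b9/s1 MISS; vc=[]
#1 0x42→b16/s0 MISS; vc=[]
#2 0x37→b13/s1 MISS; vc=[9]
#3 0x42→b16/s0 L1-HIT; vc=[9]
#4 0x23→b8/s0 MISS; vc=[9,16]
#5 0x35→b13/s1 L1-HIT; vc=[9,16]
#6 0x41→b16/s0 VC-HIT; vc=[9,8]
#7 0x41→b16/s0 L1-HIT; vc=[9,8]
#8 0x26→b9/s1 VC-HIT; vc=[13,8]
#9 0x40→b16/s0 L1-HIT; vc=[13,8]
#10 0x41→b16/s0 L1-HIT; vc=[13,8]
#11 0x21→b8/s0 VC-HIT; vc=[13,16]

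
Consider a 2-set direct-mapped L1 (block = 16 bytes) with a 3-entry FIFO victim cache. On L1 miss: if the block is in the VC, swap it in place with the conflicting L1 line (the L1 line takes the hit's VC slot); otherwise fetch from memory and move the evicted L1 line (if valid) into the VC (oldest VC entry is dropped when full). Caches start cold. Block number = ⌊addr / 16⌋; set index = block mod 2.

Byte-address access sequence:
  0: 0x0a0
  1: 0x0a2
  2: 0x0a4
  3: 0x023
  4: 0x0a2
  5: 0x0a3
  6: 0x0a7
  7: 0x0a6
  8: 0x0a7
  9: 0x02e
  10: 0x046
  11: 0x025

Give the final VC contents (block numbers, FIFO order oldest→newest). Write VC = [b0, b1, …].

  [0] addr=0xa0 blk=10 s=0: MISS | VC []
  [1] addr=0xa2 blk=10 s=0: L1-HIT | VC []
  [2] addr=0xa4 blk=10 s=0: L1-HIT | VC []
  [3] addr=0x23 blk=2 s=0: MISS | VC [10]
  [4] addr=0xa2 blk=10 s=0: VC-HIT | VC [2]
  [5] addr=0xa3 blk=10 s=0: L1-HIT | VC [2]
  [6] addr=0xa7 blk=10 s=0: L1-HIT | VC [2]
  [7] addr=0xa6 blk=10 s=0: L1-HIT | VC [2]
  [8] addr=0xa7 blk=10 s=0: L1-HIT | VC [2]
  [9] addr=0x2e blk=2 s=0: VC-HIT | VC [10]
  [10] addr=0x46 blk=4 s=0: MISS | VC [10, 2]
  [11] addr=0x25 blk=2 s=0: VC-HIT | VC [10, 4]

VC = [10, 4]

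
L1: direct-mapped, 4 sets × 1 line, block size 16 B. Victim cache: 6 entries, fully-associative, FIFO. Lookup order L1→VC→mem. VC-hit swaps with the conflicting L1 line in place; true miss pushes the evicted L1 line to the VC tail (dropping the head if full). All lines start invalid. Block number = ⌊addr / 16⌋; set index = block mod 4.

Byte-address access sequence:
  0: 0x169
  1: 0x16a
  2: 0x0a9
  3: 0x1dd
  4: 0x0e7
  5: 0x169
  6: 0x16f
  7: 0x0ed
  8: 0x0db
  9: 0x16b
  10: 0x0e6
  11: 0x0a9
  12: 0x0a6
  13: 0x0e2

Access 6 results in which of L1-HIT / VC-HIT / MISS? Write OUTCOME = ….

OUTCOME = L1-HIT

0: 0x169 (blk 22, set 2) → MISS  vc=[]
1: 0x16a (blk 22, set 2) → L1-HIT  vc=[]
2: 0xa9 (blk 10, set 2) → MISS  vc=[22]
3: 0x1dd (blk 29, set 1) → MISS  vc=[22]
4: 0xe7 (blk 14, set 2) → MISS  vc=[22, 10]
5: 0x169 (blk 22, set 2) → VC-HIT  vc=[14, 10]
6: 0x16f (blk 22, set 2) → L1-HIT  vc=[14, 10]
7: 0xed (blk 14, set 2) → VC-HIT  vc=[22, 10]
8: 0xdb (blk 13, set 1) → MISS  vc=[22, 10, 29]
9: 0x16b (blk 22, set 2) → VC-HIT  vc=[14, 10, 29]
10: 0xe6 (blk 14, set 2) → VC-HIT  vc=[22, 10, 29]
11: 0xa9 (blk 10, set 2) → VC-HIT  vc=[22, 14, 29]
12: 0xa6 (blk 10, set 2) → L1-HIT  vc=[22, 14, 29]
13: 0xe2 (blk 14, set 2) → VC-HIT  vc=[22, 10, 29]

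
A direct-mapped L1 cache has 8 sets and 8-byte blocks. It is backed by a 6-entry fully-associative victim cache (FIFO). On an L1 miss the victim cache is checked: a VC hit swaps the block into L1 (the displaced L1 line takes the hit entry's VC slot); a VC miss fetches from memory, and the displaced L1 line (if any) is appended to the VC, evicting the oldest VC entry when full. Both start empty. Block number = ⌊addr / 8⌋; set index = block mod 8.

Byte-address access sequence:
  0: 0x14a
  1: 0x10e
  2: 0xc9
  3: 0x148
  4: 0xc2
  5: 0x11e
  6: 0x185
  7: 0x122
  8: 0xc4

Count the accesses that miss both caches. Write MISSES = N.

MISSES = 7

  [0] addr=0x14a blk=41 s=1: MISS | VC []
  [1] addr=0x10e blk=33 s=1: MISS | VC [41]
  [2] addr=0xc9 blk=25 s=1: MISS | VC [41, 33]
  [3] addr=0x148 blk=41 s=1: VC-HIT | VC [25, 33]
  [4] addr=0xc2 blk=24 s=0: MISS | VC [25, 33]
  [5] addr=0x11e blk=35 s=3: MISS | VC [25, 33]
  [6] addr=0x185 blk=48 s=0: MISS | VC [25, 33, 24]
  [7] addr=0x122 blk=36 s=4: MISS | VC [25, 33, 24]
  [8] addr=0xc4 blk=24 s=0: VC-HIT | VC [25, 33, 48]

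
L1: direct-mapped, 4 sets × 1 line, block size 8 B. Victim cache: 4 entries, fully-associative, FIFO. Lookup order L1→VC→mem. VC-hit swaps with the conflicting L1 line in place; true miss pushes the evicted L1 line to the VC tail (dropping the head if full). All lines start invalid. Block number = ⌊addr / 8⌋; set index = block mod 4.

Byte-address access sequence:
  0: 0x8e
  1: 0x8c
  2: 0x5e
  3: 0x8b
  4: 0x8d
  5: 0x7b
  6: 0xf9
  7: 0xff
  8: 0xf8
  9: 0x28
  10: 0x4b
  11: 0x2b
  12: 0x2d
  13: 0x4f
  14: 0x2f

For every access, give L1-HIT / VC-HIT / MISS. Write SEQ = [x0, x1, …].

#0 0x8e→b17/s1 MISS; vc=[]
#1 0x8c→b17/s1 L1-HIT; vc=[]
#2 0x5e→b11/s3 MISS; vc=[]
#3 0x8b→b17/s1 L1-HIT; vc=[]
#4 0x8d→b17/s1 L1-HIT; vc=[]
#5 0x7b→b15/s3 MISS; vc=[11]
#6 0xf9→b31/s3 MISS; vc=[11,15]
#7 0xff→b31/s3 L1-HIT; vc=[11,15]
#8 0xf8→b31/s3 L1-HIT; vc=[11,15]
#9 0x28→b5/s1 MISS; vc=[11,15,17]
#10 0x4b→b9/s1 MISS; vc=[11,15,17,5]
#11 0x2b→b5/s1 VC-HIT; vc=[11,15,17,9]
#12 0x2d→b5/s1 L1-HIT; vc=[11,15,17,9]
#13 0x4f→b9/s1 VC-HIT; vc=[11,15,17,5]
#14 0x2f→b5/s1 VC-HIT; vc=[11,15,17,9]

SEQ = [MISS, L1-HIT, MISS, L1-HIT, L1-HIT, MISS, MISS, L1-HIT, L1-HIT, MISS, MISS, VC-HIT, L1-HIT, VC-HIT, VC-HIT]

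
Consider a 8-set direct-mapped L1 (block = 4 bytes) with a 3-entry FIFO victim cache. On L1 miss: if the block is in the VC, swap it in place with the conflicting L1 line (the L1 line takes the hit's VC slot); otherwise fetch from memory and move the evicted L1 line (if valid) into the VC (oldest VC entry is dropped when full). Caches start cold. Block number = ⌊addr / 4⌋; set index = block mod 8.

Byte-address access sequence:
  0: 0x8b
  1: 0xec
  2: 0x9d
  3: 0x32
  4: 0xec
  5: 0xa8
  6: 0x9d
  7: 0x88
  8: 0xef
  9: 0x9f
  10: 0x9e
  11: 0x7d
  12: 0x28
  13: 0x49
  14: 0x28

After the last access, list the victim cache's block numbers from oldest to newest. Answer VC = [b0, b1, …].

0: 0x8b (blk 34, set 2) → MISS  vc=[]
1: 0xec (blk 59, set 3) → MISS  vc=[]
2: 0x9d (blk 39, set 7) → MISS  vc=[]
3: 0x32 (blk 12, set 4) → MISS  vc=[]
4: 0xec (blk 59, set 3) → L1-HIT  vc=[]
5: 0xa8 (blk 42, set 2) → MISS  vc=[34]
6: 0x9d (blk 39, set 7) → L1-HIT  vc=[34]
7: 0x88 (blk 34, set 2) → VC-HIT  vc=[42]
8: 0xef (blk 59, set 3) → L1-HIT  vc=[42]
9: 0x9f (blk 39, set 7) → L1-HIT  vc=[42]
10: 0x9e (blk 39, set 7) → L1-HIT  vc=[42]
11: 0x7d (blk 31, set 7) → MISS  vc=[42, 39]
12: 0x28 (blk 10, set 2) → MISS  vc=[42, 39, 34]
13: 0x49 (blk 18, set 2) → MISS  vc=[39, 34, 10]
14: 0x28 (blk 10, set 2) → VC-HIT  vc=[39, 34, 18]

VC = [39, 34, 18]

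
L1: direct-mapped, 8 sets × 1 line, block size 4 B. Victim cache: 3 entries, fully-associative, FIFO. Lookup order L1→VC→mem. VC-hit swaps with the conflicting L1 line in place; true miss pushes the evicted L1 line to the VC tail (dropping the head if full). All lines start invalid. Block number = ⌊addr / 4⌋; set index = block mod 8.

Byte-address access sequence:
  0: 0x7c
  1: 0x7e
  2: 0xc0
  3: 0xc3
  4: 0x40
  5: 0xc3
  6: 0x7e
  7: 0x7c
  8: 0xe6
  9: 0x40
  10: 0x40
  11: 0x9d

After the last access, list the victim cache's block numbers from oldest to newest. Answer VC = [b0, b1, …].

VC = [48, 31]

  [0] addr=0x7c blk=31 s=7: MISS | VC []
  [1] addr=0x7e blk=31 s=7: L1-HIT | VC []
  [2] addr=0xc0 blk=48 s=0: MISS | VC []
  [3] addr=0xc3 blk=48 s=0: L1-HIT | VC []
  [4] addr=0x40 blk=16 s=0: MISS | VC [48]
  [5] addr=0xc3 blk=48 s=0: VC-HIT | VC [16]
  [6] addr=0x7e blk=31 s=7: L1-HIT | VC [16]
  [7] addr=0x7c blk=31 s=7: L1-HIT | VC [16]
  [8] addr=0xe6 blk=57 s=1: MISS | VC [16]
  [9] addr=0x40 blk=16 s=0: VC-HIT | VC [48]
  [10] addr=0x40 blk=16 s=0: L1-HIT | VC [48]
  [11] addr=0x9d blk=39 s=7: MISS | VC [48, 31]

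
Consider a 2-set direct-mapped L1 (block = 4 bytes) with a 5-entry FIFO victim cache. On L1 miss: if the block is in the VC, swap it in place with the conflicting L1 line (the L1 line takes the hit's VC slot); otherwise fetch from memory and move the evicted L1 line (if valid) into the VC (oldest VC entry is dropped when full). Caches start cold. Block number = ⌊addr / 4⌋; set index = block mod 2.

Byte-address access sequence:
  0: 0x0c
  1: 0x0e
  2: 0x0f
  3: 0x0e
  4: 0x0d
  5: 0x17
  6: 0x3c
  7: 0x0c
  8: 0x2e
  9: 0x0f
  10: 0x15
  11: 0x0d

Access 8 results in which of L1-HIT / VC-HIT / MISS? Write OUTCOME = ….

  [0] addr=0xc blk=3 s=1: MISS | VC []
  [1] addr=0xe blk=3 s=1: L1-HIT | VC []
  [2] addr=0xf blk=3 s=1: L1-HIT | VC []
  [3] addr=0xe blk=3 s=1: L1-HIT | VC []
  [4] addr=0xd blk=3 s=1: L1-HIT | VC []
  [5] addr=0x17 blk=5 s=1: MISS | VC [3]
  [6] addr=0x3c blk=15 s=1: MISS | VC [3, 5]
  [7] addr=0xc blk=3 s=1: VC-HIT | VC [15, 5]
  [8] addr=0x2e blk=11 s=1: MISS | VC [15, 5, 3]
  [9] addr=0xf blk=3 s=1: VC-HIT | VC [15, 5, 11]
  [10] addr=0x15 blk=5 s=1: VC-HIT | VC [15, 3, 11]
  [11] addr=0xd blk=3 s=1: VC-HIT | VC [15, 5, 11]

OUTCOME = MISS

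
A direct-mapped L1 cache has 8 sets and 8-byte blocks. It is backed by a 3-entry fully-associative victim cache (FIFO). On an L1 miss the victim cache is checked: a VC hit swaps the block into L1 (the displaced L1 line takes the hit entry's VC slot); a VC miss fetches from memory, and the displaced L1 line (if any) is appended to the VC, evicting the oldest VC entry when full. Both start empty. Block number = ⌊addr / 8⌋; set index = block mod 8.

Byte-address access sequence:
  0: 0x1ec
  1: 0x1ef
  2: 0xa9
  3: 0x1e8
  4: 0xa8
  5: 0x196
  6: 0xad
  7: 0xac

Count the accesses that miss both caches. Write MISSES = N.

MISSES = 3

0: 0x1ec (blk 61, set 5) → MISS  vc=[]
1: 0x1ef (blk 61, set 5) → L1-HIT  vc=[]
2: 0xa9 (blk 21, set 5) → MISS  vc=[61]
3: 0x1e8 (blk 61, set 5) → VC-HIT  vc=[21]
4: 0xa8 (blk 21, set 5) → VC-HIT  vc=[61]
5: 0x196 (blk 50, set 2) → MISS  vc=[61]
6: 0xad (blk 21, set 5) → L1-HIT  vc=[61]
7: 0xac (blk 21, set 5) → L1-HIT  vc=[61]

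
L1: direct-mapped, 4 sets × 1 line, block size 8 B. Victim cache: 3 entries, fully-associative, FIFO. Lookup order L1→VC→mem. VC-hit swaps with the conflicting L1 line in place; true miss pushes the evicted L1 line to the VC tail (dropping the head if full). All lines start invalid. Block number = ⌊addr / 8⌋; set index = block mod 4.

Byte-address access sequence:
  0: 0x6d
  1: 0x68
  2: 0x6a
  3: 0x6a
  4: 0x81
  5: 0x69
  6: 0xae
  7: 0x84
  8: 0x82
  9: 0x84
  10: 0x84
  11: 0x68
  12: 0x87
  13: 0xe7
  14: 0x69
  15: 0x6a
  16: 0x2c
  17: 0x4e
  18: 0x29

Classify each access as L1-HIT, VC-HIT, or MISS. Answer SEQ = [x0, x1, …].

  [0] addr=0x6d blk=13 s=1: MISS | VC []
  [1] addr=0x68 blk=13 s=1: L1-HIT | VC []
  [2] addr=0x6a blk=13 s=1: L1-HIT | VC []
  [3] addr=0x6a blk=13 s=1: L1-HIT | VC []
  [4] addr=0x81 blk=16 s=0: MISS | VC []
  [5] addr=0x69 blk=13 s=1: L1-HIT | VC []
  [6] addr=0xae blk=21 s=1: MISS | VC [13]
  [7] addr=0x84 blk=16 s=0: L1-HIT | VC [13]
  [8] addr=0x82 blk=16 s=0: L1-HIT | VC [13]
  [9] addr=0x84 blk=16 s=0: L1-HIT | VC [13]
  [10] addr=0x84 blk=16 s=0: L1-HIT | VC [13]
  [11] addr=0x68 blk=13 s=1: VC-HIT | VC [21]
  [12] addr=0x87 blk=16 s=0: L1-HIT | VC [21]
  [13] addr=0xe7 blk=28 s=0: MISS | VC [21, 16]
  [14] addr=0x69 blk=13 s=1: L1-HIT | VC [21, 16]
  [15] addr=0x6a blk=13 s=1: L1-HIT | VC [21, 16]
  [16] addr=0x2c blk=5 s=1: MISS | VC [21, 16, 13]
  [17] addr=0x4e blk=9 s=1: MISS | VC [16, 13, 5]
  [18] addr=0x29 blk=5 s=1: VC-HIT | VC [16, 13, 9]

SEQ = [MISS, L1-HIT, L1-HIT, L1-HIT, MISS, L1-HIT, MISS, L1-HIT, L1-HIT, L1-HIT, L1-HIT, VC-HIT, L1-HIT, MISS, L1-HIT, L1-HIT, MISS, MISS, VC-HIT]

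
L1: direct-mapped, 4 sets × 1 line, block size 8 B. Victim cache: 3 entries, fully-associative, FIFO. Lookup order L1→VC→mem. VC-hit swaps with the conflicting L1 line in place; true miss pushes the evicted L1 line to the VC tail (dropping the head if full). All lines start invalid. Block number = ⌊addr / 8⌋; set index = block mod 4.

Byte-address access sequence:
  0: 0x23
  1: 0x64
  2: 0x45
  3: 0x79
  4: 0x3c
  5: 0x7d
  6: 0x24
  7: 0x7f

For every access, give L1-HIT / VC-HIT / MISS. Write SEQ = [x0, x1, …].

#0 0x23→b4/s0 MISS; vc=[]
#1 0x64→b12/s0 MISS; vc=[4]
#2 0x45→b8/s0 MISS; vc=[4,12]
#3 0x79→b15/s3 MISS; vc=[4,12]
#4 0x3c→b7/s3 MISS; vc=[4,12,15]
#5 0x7d→b15/s3 VC-HIT; vc=[4,12,7]
#6 0x24→b4/s0 VC-HIT; vc=[8,12,7]
#7 0x7f→b15/s3 L1-HIT; vc=[8,12,7]

SEQ = [MISS, MISS, MISS, MISS, MISS, VC-HIT, VC-HIT, L1-HIT]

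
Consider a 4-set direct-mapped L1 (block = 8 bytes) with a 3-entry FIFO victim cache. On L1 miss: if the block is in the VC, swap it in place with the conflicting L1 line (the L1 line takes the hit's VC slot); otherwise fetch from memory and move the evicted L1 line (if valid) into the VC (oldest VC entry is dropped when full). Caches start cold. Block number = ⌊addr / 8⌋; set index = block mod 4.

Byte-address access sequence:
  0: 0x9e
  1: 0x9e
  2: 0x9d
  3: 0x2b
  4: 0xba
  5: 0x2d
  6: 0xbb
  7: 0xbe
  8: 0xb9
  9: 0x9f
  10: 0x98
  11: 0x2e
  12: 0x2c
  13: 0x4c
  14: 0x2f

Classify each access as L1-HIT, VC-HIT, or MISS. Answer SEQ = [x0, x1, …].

  [0] addr=0x9e blk=19 s=3: MISS | VC []
  [1] addr=0x9e blk=19 s=3: L1-HIT | VC []
  [2] addr=0x9d blk=19 s=3: L1-HIT | VC []
  [3] addr=0x2b blk=5 s=1: MISS | VC []
  [4] addr=0xba blk=23 s=3: MISS | VC [19]
  [5] addr=0x2d blk=5 s=1: L1-HIT | VC [19]
  [6] addr=0xbb blk=23 s=3: L1-HIT | VC [19]
  [7] addr=0xbe blk=23 s=3: L1-HIT | VC [19]
  [8] addr=0xb9 blk=23 s=3: L1-HIT | VC [19]
  [9] addr=0x9f blk=19 s=3: VC-HIT | VC [23]
  [10] addr=0x98 blk=19 s=3: L1-HIT | VC [23]
  [11] addr=0x2e blk=5 s=1: L1-HIT | VC [23]
  [12] addr=0x2c blk=5 s=1: L1-HIT | VC [23]
  [13] addr=0x4c blk=9 s=1: MISS | VC [23, 5]
  [14] addr=0x2f blk=5 s=1: VC-HIT | VC [23, 9]

SEQ = [MISS, L1-HIT, L1-HIT, MISS, MISS, L1-HIT, L1-HIT, L1-HIT, L1-HIT, VC-HIT, L1-HIT, L1-HIT, L1-HIT, MISS, VC-HIT]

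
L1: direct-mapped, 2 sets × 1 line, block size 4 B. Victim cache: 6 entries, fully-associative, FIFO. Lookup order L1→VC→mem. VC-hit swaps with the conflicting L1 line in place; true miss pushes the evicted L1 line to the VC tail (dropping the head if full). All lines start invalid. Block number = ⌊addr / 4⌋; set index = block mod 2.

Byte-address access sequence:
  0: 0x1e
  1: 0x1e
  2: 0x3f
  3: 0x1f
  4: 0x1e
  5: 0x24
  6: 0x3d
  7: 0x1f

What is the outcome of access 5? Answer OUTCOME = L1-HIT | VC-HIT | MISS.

OUTCOME = MISS

#0 0x1e→b7/s1 MISS; vc=[]
#1 0x1e→b7/s1 L1-HIT; vc=[]
#2 0x3f→b15/s1 MISS; vc=[7]
#3 0x1f→b7/s1 VC-HIT; vc=[15]
#4 0x1e→b7/s1 L1-HIT; vc=[15]
#5 0x24→b9/s1 MISS; vc=[15,7]
#6 0x3d→b15/s1 VC-HIT; vc=[9,7]
#7 0x1f→b7/s1 VC-HIT; vc=[9,15]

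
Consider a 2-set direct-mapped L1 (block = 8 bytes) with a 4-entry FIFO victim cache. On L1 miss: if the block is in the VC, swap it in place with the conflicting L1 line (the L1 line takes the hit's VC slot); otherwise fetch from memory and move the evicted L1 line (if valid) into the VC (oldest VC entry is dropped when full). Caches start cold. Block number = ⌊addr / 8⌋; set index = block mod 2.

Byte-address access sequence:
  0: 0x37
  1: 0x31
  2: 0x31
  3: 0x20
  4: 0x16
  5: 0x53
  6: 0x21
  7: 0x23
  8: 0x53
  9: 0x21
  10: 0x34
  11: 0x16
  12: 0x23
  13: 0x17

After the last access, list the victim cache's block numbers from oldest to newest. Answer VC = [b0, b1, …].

VC = [4, 10, 6]

#0 0x37→b6/s0 MISS; vc=[]
#1 0x31→b6/s0 L1-HIT; vc=[]
#2 0x31→b6/s0 L1-HIT; vc=[]
#3 0x20→b4/s0 MISS; vc=[6]
#4 0x16→b2/s0 MISS; vc=[6,4]
#5 0x53→b10/s0 MISS; vc=[6,4,2]
#6 0x21→b4/s0 VC-HIT; vc=[6,10,2]
#7 0x23→b4/s0 L1-HIT; vc=[6,10,2]
#8 0x53→b10/s0 VC-HIT; vc=[6,4,2]
#9 0x21→b4/s0 VC-HIT; vc=[6,10,2]
#10 0x34→b6/s0 VC-HIT; vc=[4,10,2]
#11 0x16→b2/s0 VC-HIT; vc=[4,10,6]
#12 0x23→b4/s0 VC-HIT; vc=[2,10,6]
#13 0x17→b2/s0 VC-HIT; vc=[4,10,6]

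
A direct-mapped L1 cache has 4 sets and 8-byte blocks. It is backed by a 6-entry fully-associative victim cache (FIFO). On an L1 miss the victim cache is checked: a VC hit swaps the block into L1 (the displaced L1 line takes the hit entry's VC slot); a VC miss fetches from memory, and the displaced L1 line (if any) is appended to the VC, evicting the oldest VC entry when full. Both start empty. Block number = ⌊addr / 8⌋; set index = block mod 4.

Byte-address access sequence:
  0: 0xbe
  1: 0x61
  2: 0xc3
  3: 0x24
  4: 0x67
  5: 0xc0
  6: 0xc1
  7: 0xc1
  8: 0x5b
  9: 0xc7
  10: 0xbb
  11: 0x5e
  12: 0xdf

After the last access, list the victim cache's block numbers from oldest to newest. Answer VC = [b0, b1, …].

VC = [4, 12, 23, 11]

0: 0xbe (blk 23, set 3) → MISS  vc=[]
1: 0x61 (blk 12, set 0) → MISS  vc=[]
2: 0xc3 (blk 24, set 0) → MISS  vc=[12]
3: 0x24 (blk 4, set 0) → MISS  vc=[12, 24]
4: 0x67 (blk 12, set 0) → VC-HIT  vc=[4, 24]
5: 0xc0 (blk 24, set 0) → VC-HIT  vc=[4, 12]
6: 0xc1 (blk 24, set 0) → L1-HIT  vc=[4, 12]
7: 0xc1 (blk 24, set 0) → L1-HIT  vc=[4, 12]
8: 0x5b (blk 11, set 3) → MISS  vc=[4, 12, 23]
9: 0xc7 (blk 24, set 0) → L1-HIT  vc=[4, 12, 23]
10: 0xbb (blk 23, set 3) → VC-HIT  vc=[4, 12, 11]
11: 0x5e (blk 11, set 3) → VC-HIT  vc=[4, 12, 23]
12: 0xdf (blk 27, set 3) → MISS  vc=[4, 12, 23, 11]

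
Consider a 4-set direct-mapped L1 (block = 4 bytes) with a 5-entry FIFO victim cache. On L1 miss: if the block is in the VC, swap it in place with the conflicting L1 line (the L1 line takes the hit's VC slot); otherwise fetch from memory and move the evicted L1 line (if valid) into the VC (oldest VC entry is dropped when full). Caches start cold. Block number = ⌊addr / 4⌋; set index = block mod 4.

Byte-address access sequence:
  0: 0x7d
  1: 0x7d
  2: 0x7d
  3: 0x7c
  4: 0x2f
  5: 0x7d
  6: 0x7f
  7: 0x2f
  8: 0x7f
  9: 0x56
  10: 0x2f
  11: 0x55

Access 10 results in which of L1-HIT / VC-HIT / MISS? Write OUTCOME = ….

#0 0x7d→b31/s3 MISS; vc=[]
#1 0x7d→b31/s3 L1-HIT; vc=[]
#2 0x7d→b31/s3 L1-HIT; vc=[]
#3 0x7c→b31/s3 L1-HIT; vc=[]
#4 0x2f→b11/s3 MISS; vc=[31]
#5 0x7d→b31/s3 VC-HIT; vc=[11]
#6 0x7f→b31/s3 L1-HIT; vc=[11]
#7 0x2f→b11/s3 VC-HIT; vc=[31]
#8 0x7f→b31/s3 VC-HIT; vc=[11]
#9 0x56→b21/s1 MISS; vc=[11]
#10 0x2f→b11/s3 VC-HIT; vc=[31]
#11 0x55→b21/s1 L1-HIT; vc=[31]

OUTCOME = VC-HIT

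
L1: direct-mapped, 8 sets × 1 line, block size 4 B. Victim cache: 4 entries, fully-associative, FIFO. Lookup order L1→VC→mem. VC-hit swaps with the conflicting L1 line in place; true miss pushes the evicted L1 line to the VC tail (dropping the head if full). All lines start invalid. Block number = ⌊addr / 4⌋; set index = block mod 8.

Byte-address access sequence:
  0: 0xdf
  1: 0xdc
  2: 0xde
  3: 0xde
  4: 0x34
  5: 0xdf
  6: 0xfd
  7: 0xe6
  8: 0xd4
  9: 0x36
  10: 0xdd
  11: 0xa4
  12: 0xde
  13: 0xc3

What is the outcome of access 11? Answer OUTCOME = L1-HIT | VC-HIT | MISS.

#0 0xdf→b55/s7 MISS; vc=[]
#1 0xdc→b55/s7 L1-HIT; vc=[]
#2 0xde→b55/s7 L1-HIT; vc=[]
#3 0xde→b55/s7 L1-HIT; vc=[]
#4 0x34→b13/s5 MISS; vc=[]
#5 0xdf→b55/s7 L1-HIT; vc=[]
#6 0xfd→b63/s7 MISS; vc=[55]
#7 0xe6→b57/s1 MISS; vc=[55]
#8 0xd4→b53/s5 MISS; vc=[55,13]
#9 0x36→b13/s5 VC-HIT; vc=[55,53]
#10 0xdd→b55/s7 VC-HIT; vc=[63,53]
#11 0xa4→b41/s1 MISS; vc=[63,53,57]
#12 0xde→b55/s7 L1-HIT; vc=[63,53,57]
#13 0xc3→b48/s0 MISS; vc=[63,53,57]

OUTCOME = MISS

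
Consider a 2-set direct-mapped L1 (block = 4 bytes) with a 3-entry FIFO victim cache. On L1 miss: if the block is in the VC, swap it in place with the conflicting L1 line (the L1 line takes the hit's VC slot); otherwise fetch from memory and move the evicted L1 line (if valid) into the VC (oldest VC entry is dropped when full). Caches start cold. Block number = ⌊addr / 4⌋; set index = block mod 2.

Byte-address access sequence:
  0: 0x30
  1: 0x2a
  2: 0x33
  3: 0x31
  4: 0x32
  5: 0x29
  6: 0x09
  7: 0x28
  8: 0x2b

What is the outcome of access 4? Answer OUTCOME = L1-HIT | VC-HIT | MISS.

OUTCOME = L1-HIT

  [0] addr=0x30 blk=12 s=0: MISS | VC []
  [1] addr=0x2a blk=10 s=0: MISS | VC [12]
  [2] addr=0x33 blk=12 s=0: VC-HIT | VC [10]
  [3] addr=0x31 blk=12 s=0: L1-HIT | VC [10]
  [4] addr=0x32 blk=12 s=0: L1-HIT | VC [10]
  [5] addr=0x29 blk=10 s=0: VC-HIT | VC [12]
  [6] addr=0x9 blk=2 s=0: MISS | VC [12, 10]
  [7] addr=0x28 blk=10 s=0: VC-HIT | VC [12, 2]
  [8] addr=0x2b blk=10 s=0: L1-HIT | VC [12, 2]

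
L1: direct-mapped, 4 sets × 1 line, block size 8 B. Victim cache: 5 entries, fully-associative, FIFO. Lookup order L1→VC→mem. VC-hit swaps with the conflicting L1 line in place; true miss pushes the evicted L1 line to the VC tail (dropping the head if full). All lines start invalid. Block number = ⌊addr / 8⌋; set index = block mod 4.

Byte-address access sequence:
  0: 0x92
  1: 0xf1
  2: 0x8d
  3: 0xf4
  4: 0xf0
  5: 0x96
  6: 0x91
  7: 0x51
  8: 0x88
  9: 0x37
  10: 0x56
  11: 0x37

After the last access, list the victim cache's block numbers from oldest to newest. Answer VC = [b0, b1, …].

VC = [30, 18, 10]

  [0] addr=0x92 blk=18 s=2: MISS | VC []
  [1] addr=0xf1 blk=30 s=2: MISS | VC [18]
  [2] addr=0x8d blk=17 s=1: MISS | VC [18]
  [3] addr=0xf4 blk=30 s=2: L1-HIT | VC [18]
  [4] addr=0xf0 blk=30 s=2: L1-HIT | VC [18]
  [5] addr=0x96 blk=18 s=2: VC-HIT | VC [30]
  [6] addr=0x91 blk=18 s=2: L1-HIT | VC [30]
  [7] addr=0x51 blk=10 s=2: MISS | VC [30, 18]
  [8] addr=0x88 blk=17 s=1: L1-HIT | VC [30, 18]
  [9] addr=0x37 blk=6 s=2: MISS | VC [30, 18, 10]
  [10] addr=0x56 blk=10 s=2: VC-HIT | VC [30, 18, 6]
  [11] addr=0x37 blk=6 s=2: VC-HIT | VC [30, 18, 10]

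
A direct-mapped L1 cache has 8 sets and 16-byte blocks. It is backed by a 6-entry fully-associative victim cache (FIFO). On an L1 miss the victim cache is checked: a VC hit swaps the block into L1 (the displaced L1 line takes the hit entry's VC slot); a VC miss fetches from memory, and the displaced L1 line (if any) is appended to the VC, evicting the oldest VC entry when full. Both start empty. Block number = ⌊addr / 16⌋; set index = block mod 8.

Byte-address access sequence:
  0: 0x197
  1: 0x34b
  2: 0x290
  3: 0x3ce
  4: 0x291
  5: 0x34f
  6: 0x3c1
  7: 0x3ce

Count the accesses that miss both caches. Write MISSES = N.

MISSES = 4

  [0] addr=0x197 blk=25 s=1: MISS | VC []
  [1] addr=0x34b blk=52 s=4: MISS | VC []
  [2] addr=0x290 blk=41 s=1: MISS | VC [25]
  [3] addr=0x3ce blk=60 s=4: MISS | VC [25, 52]
  [4] addr=0x291 blk=41 s=1: L1-HIT | VC [25, 52]
  [5] addr=0x34f blk=52 s=4: VC-HIT | VC [25, 60]
  [6] addr=0x3c1 blk=60 s=4: VC-HIT | VC [25, 52]
  [7] addr=0x3ce blk=60 s=4: L1-HIT | VC [25, 52]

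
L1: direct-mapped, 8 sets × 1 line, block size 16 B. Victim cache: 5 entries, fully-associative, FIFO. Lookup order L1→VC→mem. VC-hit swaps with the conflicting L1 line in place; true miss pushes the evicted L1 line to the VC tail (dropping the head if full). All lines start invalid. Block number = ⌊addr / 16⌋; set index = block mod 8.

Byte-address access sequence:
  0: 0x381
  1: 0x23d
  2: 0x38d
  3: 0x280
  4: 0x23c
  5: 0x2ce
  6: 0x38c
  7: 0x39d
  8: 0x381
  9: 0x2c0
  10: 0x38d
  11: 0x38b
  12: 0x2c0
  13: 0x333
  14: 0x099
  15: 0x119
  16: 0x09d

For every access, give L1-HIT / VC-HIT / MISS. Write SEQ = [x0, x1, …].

#0 0x381→b56/s0 MISS; vc=[]
#1 0x23d→b35/s3 MISS; vc=[]
#2 0x38d→b56/s0 L1-HIT; vc=[]
#3 0x280→b40/s0 MISS; vc=[56]
#4 0x23c→b35/s3 L1-HIT; vc=[56]
#5 0x2ce→b44/s4 MISS; vc=[56]
#6 0x38c→b56/s0 VC-HIT; vc=[40]
#7 0x39d→b57/s1 MISS; vc=[40]
#8 0x381→b56/s0 L1-HIT; vc=[40]
#9 0x2c0→b44/s4 L1-HIT; vc=[40]
#10 0x38d→b56/s0 L1-HIT; vc=[40]
#11 0x38b→b56/s0 L1-HIT; vc=[40]
#12 0x2c0→b44/s4 L1-HIT; vc=[40]
#13 0x333→b51/s3 MISS; vc=[40,35]
#14 0x99→b9/s1 MISS; vc=[40,35,57]
#15 0x119→b17/s1 MISS; vc=[40,35,57,9]
#16 0x9d→b9/s1 VC-HIT; vc=[40,35,57,17]

SEQ = [MISS, MISS, L1-HIT, MISS, L1-HIT, MISS, VC-HIT, MISS, L1-HIT, L1-HIT, L1-HIT, L1-HIT, L1-HIT, MISS, MISS, MISS, VC-HIT]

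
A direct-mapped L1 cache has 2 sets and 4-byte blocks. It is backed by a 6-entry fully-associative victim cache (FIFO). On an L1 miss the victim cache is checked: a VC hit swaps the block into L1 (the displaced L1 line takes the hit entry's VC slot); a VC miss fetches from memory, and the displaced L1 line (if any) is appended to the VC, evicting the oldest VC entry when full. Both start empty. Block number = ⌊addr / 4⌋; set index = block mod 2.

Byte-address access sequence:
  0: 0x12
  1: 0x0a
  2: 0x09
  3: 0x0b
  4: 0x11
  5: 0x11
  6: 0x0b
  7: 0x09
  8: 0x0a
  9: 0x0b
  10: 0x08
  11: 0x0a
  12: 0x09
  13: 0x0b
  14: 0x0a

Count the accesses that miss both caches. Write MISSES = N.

0: 0x12 (blk 4, set 0) → MISS  vc=[]
1: 0xa (blk 2, set 0) → MISS  vc=[4]
2: 0x9 (blk 2, set 0) → L1-HIT  vc=[4]
3: 0xb (blk 2, set 0) → L1-HIT  vc=[4]
4: 0x11 (blk 4, set 0) → VC-HIT  vc=[2]
5: 0x11 (blk 4, set 0) → L1-HIT  vc=[2]
6: 0xb (blk 2, set 0) → VC-HIT  vc=[4]
7: 0x9 (blk 2, set 0) → L1-HIT  vc=[4]
8: 0xa (blk 2, set 0) → L1-HIT  vc=[4]
9: 0xb (blk 2, set 0) → L1-HIT  vc=[4]
10: 0x8 (blk 2, set 0) → L1-HIT  vc=[4]
11: 0xa (blk 2, set 0) → L1-HIT  vc=[4]
12: 0x9 (blk 2, set 0) → L1-HIT  vc=[4]
13: 0xb (blk 2, set 0) → L1-HIT  vc=[4]
14: 0xa (blk 2, set 0) → L1-HIT  vc=[4]

MISSES = 2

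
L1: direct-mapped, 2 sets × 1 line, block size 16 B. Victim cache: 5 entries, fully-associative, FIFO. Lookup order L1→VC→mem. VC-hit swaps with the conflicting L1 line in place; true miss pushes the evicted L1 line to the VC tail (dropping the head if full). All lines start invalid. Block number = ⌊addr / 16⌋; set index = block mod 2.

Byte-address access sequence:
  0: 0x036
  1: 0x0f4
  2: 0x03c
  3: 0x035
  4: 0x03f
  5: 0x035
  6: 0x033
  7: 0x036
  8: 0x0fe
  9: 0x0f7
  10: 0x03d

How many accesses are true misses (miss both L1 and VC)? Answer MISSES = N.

#0 0x36→b3/s1 MISS; vc=[]
#1 0xf4→b15/s1 MISS; vc=[3]
#2 0x3c→b3/s1 VC-HIT; vc=[15]
#3 0x35→b3/s1 L1-HIT; vc=[15]
#4 0x3f→b3/s1 L1-HIT; vc=[15]
#5 0x35→b3/s1 L1-HIT; vc=[15]
#6 0x33→b3/s1 L1-HIT; vc=[15]
#7 0x36→b3/s1 L1-HIT; vc=[15]
#8 0xfe→b15/s1 VC-HIT; vc=[3]
#9 0xf7→b15/s1 L1-HIT; vc=[3]
#10 0x3d→b3/s1 VC-HIT; vc=[15]

MISSES = 2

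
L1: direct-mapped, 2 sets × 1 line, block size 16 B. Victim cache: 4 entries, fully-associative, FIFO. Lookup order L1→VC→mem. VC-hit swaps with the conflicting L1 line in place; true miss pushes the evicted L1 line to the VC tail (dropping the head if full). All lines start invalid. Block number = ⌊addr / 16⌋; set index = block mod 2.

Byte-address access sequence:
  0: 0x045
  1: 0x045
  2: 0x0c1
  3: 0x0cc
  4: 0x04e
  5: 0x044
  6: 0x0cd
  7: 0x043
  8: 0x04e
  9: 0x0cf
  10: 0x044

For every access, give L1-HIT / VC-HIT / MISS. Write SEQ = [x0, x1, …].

0: 0x45 (blk 4, set 0) → MISS  vc=[]
1: 0x45 (blk 4, set 0) → L1-HIT  vc=[]
2: 0xc1 (blk 12, set 0) → MISS  vc=[4]
3: 0xcc (blk 12, set 0) → L1-HIT  vc=[4]
4: 0x4e (blk 4, set 0) → VC-HIT  vc=[12]
5: 0x44 (blk 4, set 0) → L1-HIT  vc=[12]
6: 0xcd (blk 12, set 0) → VC-HIT  vc=[4]
7: 0x43 (blk 4, set 0) → VC-HIT  vc=[12]
8: 0x4e (blk 4, set 0) → L1-HIT  vc=[12]
9: 0xcf (blk 12, set 0) → VC-HIT  vc=[4]
10: 0x44 (blk 4, set 0) → VC-HIT  vc=[12]

SEQ = [MISS, L1-HIT, MISS, L1-HIT, VC-HIT, L1-HIT, VC-HIT, VC-HIT, L1-HIT, VC-HIT, VC-HIT]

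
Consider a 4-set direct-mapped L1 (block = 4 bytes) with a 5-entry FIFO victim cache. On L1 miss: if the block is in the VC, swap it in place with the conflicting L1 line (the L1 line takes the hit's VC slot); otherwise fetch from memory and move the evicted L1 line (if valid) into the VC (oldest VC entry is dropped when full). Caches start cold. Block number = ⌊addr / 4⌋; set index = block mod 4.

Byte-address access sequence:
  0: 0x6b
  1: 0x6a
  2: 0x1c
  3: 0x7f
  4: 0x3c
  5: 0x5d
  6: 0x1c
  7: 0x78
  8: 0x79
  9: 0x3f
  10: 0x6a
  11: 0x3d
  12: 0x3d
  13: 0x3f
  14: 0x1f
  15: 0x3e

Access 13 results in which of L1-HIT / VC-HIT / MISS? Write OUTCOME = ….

  [0] addr=0x6b blk=26 s=2: MISS | VC []
  [1] addr=0x6a blk=26 s=2: L1-HIT | VC []
  [2] addr=0x1c blk=7 s=3: MISS | VC []
  [3] addr=0x7f blk=31 s=3: MISS | VC [7]
  [4] addr=0x3c blk=15 s=3: MISS | VC [7, 31]
  [5] addr=0x5d blk=23 s=3: MISS | VC [7, 31, 15]
  [6] addr=0x1c blk=7 s=3: VC-HIT | VC [23, 31, 15]
  [7] addr=0x78 blk=30 s=2: MISS | VC [23, 31, 15, 26]
  [8] addr=0x79 blk=30 s=2: L1-HIT | VC [23, 31, 15, 26]
  [9] addr=0x3f blk=15 s=3: VC-HIT | VC [23, 31, 7, 26]
  [10] addr=0x6a blk=26 s=2: VC-HIT | VC [23, 31, 7, 30]
  [11] addr=0x3d blk=15 s=3: L1-HIT | VC [23, 31, 7, 30]
  [12] addr=0x3d blk=15 s=3: L1-HIT | VC [23, 31, 7, 30]
  [13] addr=0x3f blk=15 s=3: L1-HIT | VC [23, 31, 7, 30]
  [14] addr=0x1f blk=7 s=3: VC-HIT | VC [23, 31, 15, 30]
  [15] addr=0x3e blk=15 s=3: VC-HIT | VC [23, 31, 7, 30]

OUTCOME = L1-HIT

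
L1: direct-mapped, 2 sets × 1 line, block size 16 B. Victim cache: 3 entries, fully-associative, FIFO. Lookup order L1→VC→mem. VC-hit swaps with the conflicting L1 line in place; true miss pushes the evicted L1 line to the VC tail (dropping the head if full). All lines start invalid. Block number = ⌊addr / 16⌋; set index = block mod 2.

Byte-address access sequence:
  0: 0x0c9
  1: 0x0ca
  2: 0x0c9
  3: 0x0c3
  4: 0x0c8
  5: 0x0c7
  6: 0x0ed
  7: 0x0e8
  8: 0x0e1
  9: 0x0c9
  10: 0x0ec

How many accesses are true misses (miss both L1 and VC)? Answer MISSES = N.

MISSES = 2

#0 0xc9→b12/s0 MISS; vc=[]
#1 0xca→b12/s0 L1-HIT; vc=[]
#2 0xc9→b12/s0 L1-HIT; vc=[]
#3 0xc3→b12/s0 L1-HIT; vc=[]
#4 0xc8→b12/s0 L1-HIT; vc=[]
#5 0xc7→b12/s0 L1-HIT; vc=[]
#6 0xed→b14/s0 MISS; vc=[12]
#7 0xe8→b14/s0 L1-HIT; vc=[12]
#8 0xe1→b14/s0 L1-HIT; vc=[12]
#9 0xc9→b12/s0 VC-HIT; vc=[14]
#10 0xec→b14/s0 VC-HIT; vc=[12]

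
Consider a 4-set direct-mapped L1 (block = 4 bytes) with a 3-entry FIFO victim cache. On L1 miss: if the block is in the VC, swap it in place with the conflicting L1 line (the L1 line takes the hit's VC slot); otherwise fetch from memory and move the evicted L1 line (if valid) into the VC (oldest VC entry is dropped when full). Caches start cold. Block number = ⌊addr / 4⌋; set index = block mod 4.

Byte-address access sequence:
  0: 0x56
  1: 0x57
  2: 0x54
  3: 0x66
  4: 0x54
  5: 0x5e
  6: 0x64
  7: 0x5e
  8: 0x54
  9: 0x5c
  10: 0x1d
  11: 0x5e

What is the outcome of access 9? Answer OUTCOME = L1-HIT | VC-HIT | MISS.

  [0] addr=0x56 blk=21 s=1: MISS | VC []
  [1] addr=0x57 blk=21 s=1: L1-HIT | VC []
  [2] addr=0x54 blk=21 s=1: L1-HIT | VC []
  [3] addr=0x66 blk=25 s=1: MISS | VC [21]
  [4] addr=0x54 blk=21 s=1: VC-HIT | VC [25]
  [5] addr=0x5e blk=23 s=3: MISS | VC [25]
  [6] addr=0x64 blk=25 s=1: VC-HIT | VC [21]
  [7] addr=0x5e blk=23 s=3: L1-HIT | VC [21]
  [8] addr=0x54 blk=21 s=1: VC-HIT | VC [25]
  [9] addr=0x5c blk=23 s=3: L1-HIT | VC [25]
  [10] addr=0x1d blk=7 s=3: MISS | VC [25, 23]
  [11] addr=0x5e blk=23 s=3: VC-HIT | VC [25, 7]

OUTCOME = L1-HIT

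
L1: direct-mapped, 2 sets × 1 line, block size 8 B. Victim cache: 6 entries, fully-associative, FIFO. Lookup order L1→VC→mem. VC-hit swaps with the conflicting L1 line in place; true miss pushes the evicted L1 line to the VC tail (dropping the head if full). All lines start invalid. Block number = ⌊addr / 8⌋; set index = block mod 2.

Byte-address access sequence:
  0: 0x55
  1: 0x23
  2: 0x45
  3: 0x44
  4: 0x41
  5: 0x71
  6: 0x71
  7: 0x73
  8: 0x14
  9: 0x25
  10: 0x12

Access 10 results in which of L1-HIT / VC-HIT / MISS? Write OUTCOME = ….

OUTCOME = VC-HIT

  [0] addr=0x55 blk=10 s=0: MISS | VC []
  [1] addr=0x23 blk=4 s=0: MISS | VC [10]
  [2] addr=0x45 blk=8 s=0: MISS | VC [10, 4]
  [3] addr=0x44 blk=8 s=0: L1-HIT | VC [10, 4]
  [4] addr=0x41 blk=8 s=0: L1-HIT | VC [10, 4]
  [5] addr=0x71 blk=14 s=0: MISS | VC [10, 4, 8]
  [6] addr=0x71 blk=14 s=0: L1-HIT | VC [10, 4, 8]
  [7] addr=0x73 blk=14 s=0: L1-HIT | VC [10, 4, 8]
  [8] addr=0x14 blk=2 s=0: MISS | VC [10, 4, 8, 14]
  [9] addr=0x25 blk=4 s=0: VC-HIT | VC [10, 2, 8, 14]
  [10] addr=0x12 blk=2 s=0: VC-HIT | VC [10, 4, 8, 14]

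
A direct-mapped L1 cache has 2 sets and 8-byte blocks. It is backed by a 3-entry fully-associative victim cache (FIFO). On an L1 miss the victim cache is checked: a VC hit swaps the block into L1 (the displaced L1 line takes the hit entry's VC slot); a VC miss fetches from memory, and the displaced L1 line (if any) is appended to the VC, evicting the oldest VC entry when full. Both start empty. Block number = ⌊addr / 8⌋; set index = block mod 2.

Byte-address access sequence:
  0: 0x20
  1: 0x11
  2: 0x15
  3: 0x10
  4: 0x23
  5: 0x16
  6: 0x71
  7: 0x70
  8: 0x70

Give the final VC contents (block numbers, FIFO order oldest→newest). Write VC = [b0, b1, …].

VC = [4, 2]

0: 0x20 (blk 4, set 0) → MISS  vc=[]
1: 0x11 (blk 2, set 0) → MISS  vc=[4]
2: 0x15 (blk 2, set 0) → L1-HIT  vc=[4]
3: 0x10 (blk 2, set 0) → L1-HIT  vc=[4]
4: 0x23 (blk 4, set 0) → VC-HIT  vc=[2]
5: 0x16 (blk 2, set 0) → VC-HIT  vc=[4]
6: 0x71 (blk 14, set 0) → MISS  vc=[4, 2]
7: 0x70 (blk 14, set 0) → L1-HIT  vc=[4, 2]
8: 0x70 (blk 14, set 0) → L1-HIT  vc=[4, 2]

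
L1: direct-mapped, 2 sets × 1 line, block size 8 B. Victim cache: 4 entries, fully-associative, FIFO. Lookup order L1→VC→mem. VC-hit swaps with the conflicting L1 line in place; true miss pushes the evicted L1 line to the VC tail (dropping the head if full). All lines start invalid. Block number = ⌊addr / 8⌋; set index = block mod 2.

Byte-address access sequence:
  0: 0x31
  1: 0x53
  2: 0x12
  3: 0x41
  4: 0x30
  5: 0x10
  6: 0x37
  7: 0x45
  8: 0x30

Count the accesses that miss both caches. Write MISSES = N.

0: 0x31 (blk 6, set 0) → MISS  vc=[]
1: 0x53 (blk 10, set 0) → MISS  vc=[6]
2: 0x12 (blk 2, set 0) → MISS  vc=[6, 10]
3: 0x41 (blk 8, set 0) → MISS  vc=[6, 10, 2]
4: 0x30 (blk 6, set 0) → VC-HIT  vc=[8, 10, 2]
5: 0x10 (blk 2, set 0) → VC-HIT  vc=[8, 10, 6]
6: 0x37 (blk 6, set 0) → VC-HIT  vc=[8, 10, 2]
7: 0x45 (blk 8, set 0) → VC-HIT  vc=[6, 10, 2]
8: 0x30 (blk 6, set 0) → VC-HIT  vc=[8, 10, 2]

MISSES = 4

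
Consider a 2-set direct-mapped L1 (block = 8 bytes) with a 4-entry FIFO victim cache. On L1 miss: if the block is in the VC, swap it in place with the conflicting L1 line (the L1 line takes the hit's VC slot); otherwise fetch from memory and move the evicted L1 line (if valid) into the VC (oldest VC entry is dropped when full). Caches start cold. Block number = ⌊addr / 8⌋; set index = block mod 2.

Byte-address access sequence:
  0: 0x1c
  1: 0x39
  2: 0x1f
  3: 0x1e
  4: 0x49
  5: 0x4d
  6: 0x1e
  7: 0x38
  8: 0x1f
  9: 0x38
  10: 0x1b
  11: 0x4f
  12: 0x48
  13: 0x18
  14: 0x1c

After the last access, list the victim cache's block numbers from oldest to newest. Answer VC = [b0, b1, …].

0: 0x1c (blk 3, set 1) → MISS  vc=[]
1: 0x39 (blk 7, set 1) → MISS  vc=[3]
2: 0x1f (blk 3, set 1) → VC-HIT  vc=[7]
3: 0x1e (blk 3, set 1) → L1-HIT  vc=[7]
4: 0x49 (blk 9, set 1) → MISS  vc=[7, 3]
5: 0x4d (blk 9, set 1) → L1-HIT  vc=[7, 3]
6: 0x1e (blk 3, set 1) → VC-HIT  vc=[7, 9]
7: 0x38 (blk 7, set 1) → VC-HIT  vc=[3, 9]
8: 0x1f (blk 3, set 1) → VC-HIT  vc=[7, 9]
9: 0x38 (blk 7, set 1) → VC-HIT  vc=[3, 9]
10: 0x1b (blk 3, set 1) → VC-HIT  vc=[7, 9]
11: 0x4f (blk 9, set 1) → VC-HIT  vc=[7, 3]
12: 0x48 (blk 9, set 1) → L1-HIT  vc=[7, 3]
13: 0x18 (blk 3, set 1) → VC-HIT  vc=[7, 9]
14: 0x1c (blk 3, set 1) → L1-HIT  vc=[7, 9]

VC = [7, 9]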